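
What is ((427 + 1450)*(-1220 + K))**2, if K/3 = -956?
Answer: 58877629926976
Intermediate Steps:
K = -2868 (K = 3*(-956) = -2868)
((427 + 1450)*(-1220 + K))**2 = ((427 + 1450)*(-1220 - 2868))**2 = (1877*(-4088))**2 = (-7673176)**2 = 58877629926976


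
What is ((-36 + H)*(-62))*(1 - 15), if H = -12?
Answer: -41664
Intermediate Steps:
((-36 + H)*(-62))*(1 - 15) = ((-36 - 12)*(-62))*(1 - 15) = -48*(-62)*(-14) = 2976*(-14) = -41664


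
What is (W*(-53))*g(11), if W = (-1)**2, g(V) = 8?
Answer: -424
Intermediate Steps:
W = 1
(W*(-53))*g(11) = (1*(-53))*8 = -53*8 = -424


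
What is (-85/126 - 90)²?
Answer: 130530625/15876 ≈ 8221.9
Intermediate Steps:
(-85/126 - 90)² = (-11425/126)² = 130530625/15876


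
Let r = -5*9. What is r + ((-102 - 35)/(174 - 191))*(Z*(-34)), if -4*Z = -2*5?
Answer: -730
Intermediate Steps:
Z = 5/2 (Z = -(-1)*5/2 = -1/4*(-10) = 5/2 ≈ 2.5000)
r = -45
r + ((-102 - 35)/(174 - 191))*(Z*(-34)) = -45 + ((-102 - 35)/(174 - 191))*((5/2)*(-34)) = -45 - 137/(-17)*(-85) = -45 - 137*(-1/17)*(-85) = -45 + (137/17)*(-85) = -45 - 685 = -730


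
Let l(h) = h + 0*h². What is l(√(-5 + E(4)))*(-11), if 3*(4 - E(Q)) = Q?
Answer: -11*I*√21/3 ≈ -16.803*I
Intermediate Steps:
E(Q) = 4 - Q/3
l(h) = h (l(h) = h + 0 = h)
l(√(-5 + E(4)))*(-11) = √(-5 + (4 - ⅓*4))*(-11) = √(-5 + (4 - 4/3))*(-11) = √(-5 + 8/3)*(-11) = √(-7/3)*(-11) = (I*√21/3)*(-11) = -11*I*√21/3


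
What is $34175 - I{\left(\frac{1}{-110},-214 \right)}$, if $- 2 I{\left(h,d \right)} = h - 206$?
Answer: $\frac{7495839}{220} \approx 34072.0$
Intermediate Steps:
$I{\left(h,d \right)} = 103 - \frac{h}{2}$ ($I{\left(h,d \right)} = - \frac{h - 206}{2} = - \frac{-206 + h}{2} = 103 - \frac{h}{2}$)
$34175 - I{\left(\frac{1}{-110},-214 \right)} = 34175 - \left(103 - \frac{1}{2 \left(-110\right)}\right) = 34175 - \left(103 - - \frac{1}{220}\right) = 34175 - \left(103 + \frac{1}{220}\right) = 34175 - \frac{22661}{220} = \frac{7495839}{220}$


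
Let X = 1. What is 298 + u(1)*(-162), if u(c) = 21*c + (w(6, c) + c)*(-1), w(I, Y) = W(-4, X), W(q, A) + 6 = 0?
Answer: -3914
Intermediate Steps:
W(q, A) = -6 (W(q, A) = -6 + 0 = -6)
w(I, Y) = -6
u(c) = 6 + 20*c (u(c) = 21*c + (-6 + c)*(-1) = 21*c + (6 - c) = 6 + 20*c)
298 + u(1)*(-162) = 298 + (6 + 20*1)*(-162) = 298 + (6 + 20)*(-162) = 298 + 26*(-162) = 298 - 4212 = -3914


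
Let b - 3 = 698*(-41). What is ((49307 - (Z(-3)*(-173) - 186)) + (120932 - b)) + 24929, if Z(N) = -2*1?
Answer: 223623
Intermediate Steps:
Z(N) = -2
b = -28615 (b = 3 + 698*(-41) = 3 - 28618 = -28615)
((49307 - (Z(-3)*(-173) - 186)) + (120932 - b)) + 24929 = ((49307 - (-2*(-173) - 186)) + (120932 - 1*(-28615))) + 24929 = ((49307 - (346 - 186)) + (120932 + 28615)) + 24929 = ((49307 - 1*160) + 149547) + 24929 = ((49307 - 160) + 149547) + 24929 = (49147 + 149547) + 24929 = 198694 + 24929 = 223623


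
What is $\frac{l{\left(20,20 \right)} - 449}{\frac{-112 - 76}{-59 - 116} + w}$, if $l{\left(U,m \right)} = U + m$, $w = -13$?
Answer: $\frac{71575}{2087} \approx 34.296$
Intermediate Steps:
$\frac{l{\left(20,20 \right)} - 449}{\frac{-112 - 76}{-59 - 116} + w} = \frac{\left(20 + 20\right) - 449}{\frac{-112 - 76}{-59 - 116} - 13} = \frac{40 - 449}{- \frac{188}{-175} - 13} = - \frac{409}{\left(-188\right) \left(- \frac{1}{175}\right) - 13} = - \frac{409}{\frac{188}{175} - 13} = - \frac{409}{- \frac{2087}{175}} = \left(-409\right) \left(- \frac{175}{2087}\right) = \frac{71575}{2087}$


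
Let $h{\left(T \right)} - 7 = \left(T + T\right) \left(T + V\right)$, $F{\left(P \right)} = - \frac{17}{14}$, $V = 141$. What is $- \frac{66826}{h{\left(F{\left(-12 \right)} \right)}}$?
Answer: $\frac{6548948}{32583} \approx 200.99$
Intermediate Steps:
$F{\left(P \right)} = - \frac{17}{14}$ ($F{\left(P \right)} = \left(-17\right) \frac{1}{14} = - \frac{17}{14}$)
$h{\left(T \right)} = 7 + 2 T \left(141 + T\right)$ ($h{\left(T \right)} = 7 + \left(T + T\right) \left(T + 141\right) = 7 + 2 T \left(141 + T\right)$)
$- \frac{66826}{h{\left(F{\left(-12 \right)} \right)}} = - \frac{66826}{7 + 2 \left(- \frac{17}{14}\right)^{2} + 282 \left(- \frac{17}{14}\right)} = - \frac{66826}{7 + 2 \cdot \frac{289}{196} - \frac{2397}{7}} = - \frac{66826}{7 + \frac{289}{98} - \frac{2397}{7}} = - \frac{66826}{- \frac{32583}{98}} = \left(-66826\right) \left(- \frac{98}{32583}\right) = \frac{6548948}{32583}$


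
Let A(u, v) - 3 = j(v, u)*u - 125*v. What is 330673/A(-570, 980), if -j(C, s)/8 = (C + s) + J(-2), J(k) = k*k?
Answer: 330673/1765343 ≈ 0.18731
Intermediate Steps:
J(k) = k²
j(C, s) = -32 - 8*C - 8*s (j(C, s) = -8*((C + s) + (-2)²) = -8*((C + s) + 4) = -8*(4 + C + s) = -32 - 8*C - 8*s)
A(u, v) = 3 - 125*v + u*(-32 - 8*u - 8*v) (A(u, v) = 3 + ((-32 - 8*v - 8*u)*u - 125*v) = 3 + ((-32 - 8*u - 8*v)*u - 125*v) = 3 + (u*(-32 - 8*u - 8*v) - 125*v) = 3 + (-125*v + u*(-32 - 8*u - 8*v)) = 3 - 125*v + u*(-32 - 8*u - 8*v))
330673/A(-570, 980) = 330673/(3 - 125*980 - 8*(-570)*(4 - 570 + 980)) = 330673/(3 - 122500 - 8*(-570)*414) = 330673/(3 - 122500 + 1887840) = 330673/1765343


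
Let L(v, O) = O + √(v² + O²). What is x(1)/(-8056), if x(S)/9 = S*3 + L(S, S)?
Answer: -9/2014 - 9*√2/8056 ≈ -0.0060486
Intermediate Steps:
L(v, O) = O + √(O² + v²)
x(S) = 36*S + 9*√2*√(S²) (x(S) = 9*(S*3 + (S + √(S² + S²))) = 9*(3*S + (S + √(2*S²))) = 9*(3*S + (S + √2*√(S²))) = 9*(4*S + √2*√(S²)) = 36*S + 9*√2*√(S²))
x(1)/(-8056) = (36*1 + 9*√2*√(1²))/(-8056) = (36 + 9*√2*√1)*(-1/8056) = (36 + 9*√2*1)*(-1/8056) = (36 + 9*√2)*(-1/8056) = -9/2014 - 9*√2/8056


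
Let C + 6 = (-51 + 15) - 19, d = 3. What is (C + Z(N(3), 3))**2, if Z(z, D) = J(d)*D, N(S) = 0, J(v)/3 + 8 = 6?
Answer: 6241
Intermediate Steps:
J(v) = -6 (J(v) = -24 + 3*6 = -24 + 18 = -6)
Z(z, D) = -6*D
C = -61 (C = -6 + ((-51 + 15) - 19) = -6 + (-36 - 19) = -6 - 55 = -61)
(C + Z(N(3), 3))**2 = (-61 - 6*3)**2 = (-61 - 18)**2 = (-79)**2 = 6241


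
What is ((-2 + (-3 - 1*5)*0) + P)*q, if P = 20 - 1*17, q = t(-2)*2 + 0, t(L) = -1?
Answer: -2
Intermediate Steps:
q = -2 (q = -1*2 + 0 = -2 + 0 = -2)
P = 3 (P = 20 - 17 = 3)
((-2 + (-3 - 1*5)*0) + P)*q = ((-2 + (-3 - 1*5)*0) + 3)*(-2) = ((-2 + (-3 - 5)*0) + 3)*(-2) = ((-2 - 8*0) + 3)*(-2) = ((-2 + 0) + 3)*(-2) = (-2 + 3)*(-2) = 1*(-2) = -2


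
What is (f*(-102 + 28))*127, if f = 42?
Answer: -394716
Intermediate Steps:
(f*(-102 + 28))*127 = (42*(-102 + 28))*127 = (42*(-74))*127 = -3108*127 = -394716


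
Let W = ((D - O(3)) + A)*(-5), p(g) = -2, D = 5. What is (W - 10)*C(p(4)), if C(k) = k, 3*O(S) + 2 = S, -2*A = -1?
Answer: 215/3 ≈ 71.667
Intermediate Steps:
A = ½ (A = -½*(-1) = ½ ≈ 0.50000)
O(S) = -⅔ + S/3
W = -155/6 (W = ((5 - (-⅔ + (⅓)*3)) + ½)*(-5) = ((5 - (-⅔ + 1)) + ½)*(-5) = ((5 - 1*⅓) + ½)*(-5) = ((5 - ⅓) + ½)*(-5) = (14/3 + ½)*(-5) = (31/6)*(-5) = -155/6 ≈ -25.833)
(W - 10)*C(p(4)) = (-155/6 - 10)*(-2) = -215/6*(-2) = 215/3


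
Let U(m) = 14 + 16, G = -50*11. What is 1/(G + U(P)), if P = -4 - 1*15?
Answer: -1/520 ≈ -0.0019231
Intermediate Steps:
G = -550
P = -19 (P = -4 - 15 = -19)
U(m) = 30
1/(G + U(P)) = 1/(-550 + 30) = 1/(-520) = -1/520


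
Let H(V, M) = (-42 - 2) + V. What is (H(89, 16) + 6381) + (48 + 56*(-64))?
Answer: 2890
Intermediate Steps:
H(V, M) = -44 + V
(H(89, 16) + 6381) + (48 + 56*(-64)) = ((-44 + 89) + 6381) + (48 + 56*(-64)) = (45 + 6381) + (48 - 3584) = 6426 - 3536 = 2890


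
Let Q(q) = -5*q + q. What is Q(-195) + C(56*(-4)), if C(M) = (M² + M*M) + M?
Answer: 100908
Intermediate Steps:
Q(q) = -4*q
C(M) = M + 2*M² (C(M) = (M² + M²) + M = 2*M² + M = M + 2*M²)
Q(-195) + C(56*(-4)) = -4*(-195) + (56*(-4))*(1 + 2*(56*(-4))) = 780 - 224*(1 + 2*(-224)) = 780 - 224*(1 - 448) = 780 - 224*(-447) = 780 + 100128 = 100908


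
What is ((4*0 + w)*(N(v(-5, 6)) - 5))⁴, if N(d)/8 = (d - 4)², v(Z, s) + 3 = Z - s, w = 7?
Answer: 107541942047246161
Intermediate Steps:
v(Z, s) = -3 + Z - s (v(Z, s) = -3 + (Z - s) = -3 + Z - s)
N(d) = 8*(-4 + d)² (N(d) = 8*(d - 4)² = 8*(-4 + d)²)
((4*0 + w)*(N(v(-5, 6)) - 5))⁴ = ((4*0 + 7)*(8*(-4 + (-3 - 5 - 1*6))² - 5))⁴ = ((0 + 7)*(8*(-4 + (-3 - 5 - 6))² - 5))⁴ = (7*(8*(-4 - 14)² - 5))⁴ = (7*(8*(-18)² - 5))⁴ = (7*(8*324 - 5))⁴ = (7*(2592 - 5))⁴ = (7*2587)⁴ = 18109⁴ = 107541942047246161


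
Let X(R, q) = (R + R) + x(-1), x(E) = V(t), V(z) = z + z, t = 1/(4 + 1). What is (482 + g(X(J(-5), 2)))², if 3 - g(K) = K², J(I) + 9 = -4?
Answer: 18139081/625 ≈ 29023.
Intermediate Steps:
t = ⅕ (t = 1/5 = ⅕ ≈ 0.20000)
J(I) = -13 (J(I) = -9 - 4 = -13)
V(z) = 2*z
x(E) = ⅖ (x(E) = 2*(⅕) = ⅖)
X(R, q) = ⅖ + 2*R (X(R, q) = (R + R) + ⅖ = 2*R + ⅖ = ⅖ + 2*R)
g(K) = 3 - K²
(482 + g(X(J(-5), 2)))² = (482 + (3 - (⅖ + 2*(-13))²))² = (482 + (3 - (⅖ - 26)²))² = (482 + (3 - (-128/5)²))² = (482 + (3 - 1*16384/25))² = (482 + (3 - 16384/25))² = (482 - 16309/25)² = (-4259/25)² = 18139081/625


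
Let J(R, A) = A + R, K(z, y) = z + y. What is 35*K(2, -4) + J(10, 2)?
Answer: -58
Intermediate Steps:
K(z, y) = y + z
35*K(2, -4) + J(10, 2) = 35*(-4 + 2) + (2 + 10) = 35*(-2) + 12 = -70 + 12 = -58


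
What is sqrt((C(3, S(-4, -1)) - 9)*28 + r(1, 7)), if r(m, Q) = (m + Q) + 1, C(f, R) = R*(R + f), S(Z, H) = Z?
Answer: I*sqrt(131) ≈ 11.446*I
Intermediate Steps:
r(m, Q) = 1 + Q + m (r(m, Q) = (Q + m) + 1 = 1 + Q + m)
sqrt((C(3, S(-4, -1)) - 9)*28 + r(1, 7)) = sqrt((-4*(-4 + 3) - 9)*28 + (1 + 7 + 1)) = sqrt((-4*(-1) - 9)*28 + 9) = sqrt((4 - 9)*28 + 9) = sqrt(-5*28 + 9) = sqrt(-140 + 9) = sqrt(-131) = I*sqrt(131)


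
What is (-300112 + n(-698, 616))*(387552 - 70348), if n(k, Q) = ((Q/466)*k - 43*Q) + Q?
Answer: -24161192680224/233 ≈ -1.0370e+11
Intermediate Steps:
n(k, Q) = -42*Q + Q*k/466 (n(k, Q) = ((Q*(1/466))*k - 43*Q) + Q = ((Q/466)*k - 43*Q) + Q = (Q*k/466 - 43*Q) + Q = (-43*Q + Q*k/466) + Q = -42*Q + Q*k/466)
(-300112 + n(-698, 616))*(387552 - 70348) = (-300112 + (1/466)*616*(-19572 - 698))*(387552 - 70348) = (-300112 + (1/466)*616*(-20270))*317204 = (-300112 - 6243160/233)*317204 = -76169256/233*317204 = -24161192680224/233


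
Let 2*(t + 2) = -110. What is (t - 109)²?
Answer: 27556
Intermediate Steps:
t = -57 (t = -2 + (½)*(-110) = -2 - 55 = -57)
(t - 109)² = (-57 - 109)² = (-166)² = 27556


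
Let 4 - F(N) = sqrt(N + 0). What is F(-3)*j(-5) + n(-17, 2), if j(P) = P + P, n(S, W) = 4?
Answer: -36 + 10*I*sqrt(3) ≈ -36.0 + 17.32*I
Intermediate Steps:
F(N) = 4 - sqrt(N) (F(N) = 4 - sqrt(N + 0) = 4 - sqrt(N))
j(P) = 2*P
F(-3)*j(-5) + n(-17, 2) = (4 - sqrt(-3))*(2*(-5)) + 4 = (4 - I*sqrt(3))*(-10) + 4 = (-40 + 10*I*sqrt(3)) + 4 = -36 + 10*I*sqrt(3)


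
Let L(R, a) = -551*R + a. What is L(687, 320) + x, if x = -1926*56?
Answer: -486073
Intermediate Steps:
x = -107856
L(R, a) = a - 551*R
L(687, 320) + x = (320 - 551*687) - 107856 = (320 - 378537) - 107856 = -378217 - 107856 = -486073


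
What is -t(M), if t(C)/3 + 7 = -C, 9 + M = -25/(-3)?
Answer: 19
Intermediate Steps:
M = -⅔ (M = -9 - 25/(-3) = -9 - 25*(-⅓) = -9 + 25/3 = -⅔ ≈ -0.66667)
t(C) = -21 - 3*C (t(C) = -21 + 3*(-C) = -21 - 3*C)
-t(M) = -(-21 - 3*(-⅔)) = -(-21 + 2) = -1*(-19) = 19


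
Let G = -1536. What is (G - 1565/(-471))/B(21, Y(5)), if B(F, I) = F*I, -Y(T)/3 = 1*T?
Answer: 721891/148365 ≈ 4.8656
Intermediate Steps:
Y(T) = -3*T
(G - 1565/(-471))/B(21, Y(5)) = (-1536 - 1565/(-471))/((21*(-3*5))) = (-1536 - 1565*(-1/471))/((21*(-15))) = (-1536 + 1565/471)/(-315) = -1/315*(-721891/471) = 721891/148365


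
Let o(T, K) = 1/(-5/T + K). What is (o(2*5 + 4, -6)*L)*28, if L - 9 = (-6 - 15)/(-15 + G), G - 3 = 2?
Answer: -21756/445 ≈ -48.890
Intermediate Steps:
G = 5 (G = 3 + 2 = 5)
o(T, K) = 1/(K - 5/T)
L = 111/10 (L = 9 + (-6 - 15)/(-15 + 5) = 9 - 21/(-10) = 9 - 21*(-⅒) = 9 + 21/10 = 111/10 ≈ 11.100)
(o(2*5 + 4, -6)*L)*28 = (((2*5 + 4)/(-5 - 6*(2*5 + 4)))*(111/10))*28 = (((10 + 4)/(-5 - 6*(10 + 4)))*(111/10))*28 = ((14/(-5 - 6*14))*(111/10))*28 = ((14/(-5 - 84))*(111/10))*28 = ((14/(-89))*(111/10))*28 = ((14*(-1/89))*(111/10))*28 = -14/89*111/10*28 = -777/445*28 = -21756/445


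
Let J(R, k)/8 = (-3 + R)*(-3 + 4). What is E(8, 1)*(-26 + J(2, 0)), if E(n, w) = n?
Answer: -272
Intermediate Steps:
J(R, k) = -24 + 8*R (J(R, k) = 8*((-3 + R)*(-3 + 4)) = 8*((-3 + R)*1) = 8*(-3 + R) = -24 + 8*R)
E(8, 1)*(-26 + J(2, 0)) = 8*(-26 + (-24 + 8*2)) = 8*(-26 + (-24 + 16)) = 8*(-26 - 8) = 8*(-34) = -272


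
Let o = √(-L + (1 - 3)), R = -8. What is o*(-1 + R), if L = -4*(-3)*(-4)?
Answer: -9*√46 ≈ -61.041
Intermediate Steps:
L = -48 (L = 12*(-4) = -48)
o = √46 (o = √(-1*(-48) + (1 - 3)) = √(48 - 2) = √46 ≈ 6.7823)
o*(-1 + R) = √46*(-1 - 8) = √46*(-9) = -9*√46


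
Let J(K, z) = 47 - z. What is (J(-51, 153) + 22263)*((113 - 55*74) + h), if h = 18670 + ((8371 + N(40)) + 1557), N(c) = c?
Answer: 546856917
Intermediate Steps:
h = 28638 (h = 18670 + ((8371 + 40) + 1557) = 18670 + (8411 + 1557) = 18670 + 9968 = 28638)
(J(-51, 153) + 22263)*((113 - 55*74) + h) = ((47 - 1*153) + 22263)*((113 - 55*74) + 28638) = ((47 - 153) + 22263)*((113 - 4070) + 28638) = (-106 + 22263)*(-3957 + 28638) = 22157*24681 = 546856917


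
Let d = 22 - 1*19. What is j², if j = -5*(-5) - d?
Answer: 484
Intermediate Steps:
d = 3 (d = 22 - 19 = 3)
j = 22 (j = -5*(-5) - 1*3 = 25 - 3 = 22)
j² = 22² = 484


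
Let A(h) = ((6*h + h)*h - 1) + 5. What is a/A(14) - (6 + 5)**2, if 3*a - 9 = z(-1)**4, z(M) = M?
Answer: -249739/2064 ≈ -121.00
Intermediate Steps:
A(h) = 4 + 7*h**2 (A(h) = ((7*h)*h - 1) + 5 = (7*h**2 - 1) + 5 = (-1 + 7*h**2) + 5 = 4 + 7*h**2)
a = 10/3 (a = 3 + (1/3)*(-1)**4 = 3 + (1/3)*1 = 3 + 1/3 = 10/3 ≈ 3.3333)
a/A(14) - (6 + 5)**2 = 10/(3*(4 + 7*14**2)) - (6 + 5)**2 = 10/(3*(4 + 7*196)) - 1*11**2 = 10/(3*(4 + 1372)) - 1*121 = (10/3)/1376 - 121 = (10/3)*(1/1376) - 121 = 5/2064 - 121 = -249739/2064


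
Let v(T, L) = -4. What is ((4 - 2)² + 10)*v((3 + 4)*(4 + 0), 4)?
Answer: -56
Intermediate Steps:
((4 - 2)² + 10)*v((3 + 4)*(4 + 0), 4) = ((4 - 2)² + 10)*(-4) = (2² + 10)*(-4) = (4 + 10)*(-4) = 14*(-4) = -56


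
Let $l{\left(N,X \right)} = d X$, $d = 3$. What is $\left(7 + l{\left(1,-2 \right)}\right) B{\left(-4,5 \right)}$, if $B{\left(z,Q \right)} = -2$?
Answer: $-2$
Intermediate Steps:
$l{\left(N,X \right)} = 3 X$
$\left(7 + l{\left(1,-2 \right)}\right) B{\left(-4,5 \right)} = \left(7 + 3 \left(-2\right)\right) \left(-2\right) = \left(7 - 6\right) \left(-2\right) = 1 \left(-2\right) = -2$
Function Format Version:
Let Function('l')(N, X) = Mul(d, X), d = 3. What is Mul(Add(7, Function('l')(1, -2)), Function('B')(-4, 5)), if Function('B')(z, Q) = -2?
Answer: -2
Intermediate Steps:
Function('l')(N, X) = Mul(3, X)
Mul(Add(7, Function('l')(1, -2)), Function('B')(-4, 5)) = Mul(Add(7, Mul(3, -2)), -2) = Mul(Add(7, -6), -2) = Mul(1, -2) = -2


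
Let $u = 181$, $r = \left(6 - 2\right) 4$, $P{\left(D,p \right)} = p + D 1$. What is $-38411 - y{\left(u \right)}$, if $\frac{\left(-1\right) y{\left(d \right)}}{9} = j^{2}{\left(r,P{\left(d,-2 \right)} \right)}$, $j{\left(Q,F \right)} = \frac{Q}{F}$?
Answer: $- \frac{1230724547}{32041} \approx -38411.0$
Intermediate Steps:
$P{\left(D,p \right)} = D + p$ ($P{\left(D,p \right)} = p + D = D + p$)
$r = 16$ ($r = 4 \cdot 4 = 16$)
$y{\left(d \right)} = - \frac{2304}{\left(-2 + d\right)^{2}}$ ($y{\left(d \right)} = - 9 \left(\frac{16}{d - 2}\right)^{2} = - 9 \left(\frac{16}{-2 + d}\right)^{2} = - 9 \frac{256}{\left(-2 + d\right)^{2}} = - \frac{2304}{\left(-2 + d\right)^{2}}$)
$-38411 - y{\left(u \right)} = -38411 - - \frac{2304}{\left(-2 + 181\right)^{2}} = -38411 - - \frac{2304}{32041} = -38411 + \frac{2304}{32041} = - \frac{1230724547}{32041}$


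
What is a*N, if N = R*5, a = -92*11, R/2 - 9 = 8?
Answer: -172040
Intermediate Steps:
R = 34 (R = 18 + 2*8 = 18 + 16 = 34)
a = -1012
N = 170 (N = 34*5 = 170)
a*N = -1012*170 = -172040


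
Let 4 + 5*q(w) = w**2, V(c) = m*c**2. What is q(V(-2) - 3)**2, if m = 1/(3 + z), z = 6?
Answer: 1681/6561 ≈ 0.25621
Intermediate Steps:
m = 1/9 (m = 1/(3 + 6) = 1/9 ≈ 0.11111)
V(c) = c**2/9
q(w) = -4/5 + w**2/5
q(V(-2) - 3)**2 = (-4/5 + ((1/9)*(-2)**2 - 3)**2/5)**2 = (-4/5 + ((1/9)*4 - 3)**2/5)**2 = (-4/5 + (4/9 - 3)**2/5)**2 = (-4/5 + (-23/9)**2/5)**2 = (-4/5 + (1/5)*(529/81))**2 = (-4/5 + 529/405)**2 = (41/81)**2 = 1681/6561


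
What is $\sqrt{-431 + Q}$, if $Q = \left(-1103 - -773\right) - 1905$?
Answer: $i \sqrt{2666} \approx 51.633 i$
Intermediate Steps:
$Q = -2235$ ($Q = \left(-1103 + 773\right) - 1905 = -330 - 1905 = -2235$)
$\sqrt{-431 + Q} = \sqrt{-431 - 2235} = \sqrt{-2666} = i \sqrt{2666}$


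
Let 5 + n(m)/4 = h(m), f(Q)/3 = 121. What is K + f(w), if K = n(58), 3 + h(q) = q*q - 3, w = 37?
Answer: 13775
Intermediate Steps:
f(Q) = 363 (f(Q) = 3*121 = 363)
h(q) = -6 + q² (h(q) = -3 + (q*q - 3) = -3 + (q² - 3) = -3 + (-3 + q²) = -6 + q²)
n(m) = -44 + 4*m² (n(m) = -20 + 4*(-6 + m²) = -20 + (-24 + 4*m²) = -44 + 4*m²)
K = 13412 (K = -44 + 4*58² = -44 + 4*3364 = -44 + 13456 = 13412)
K + f(w) = 13412 + 363 = 13775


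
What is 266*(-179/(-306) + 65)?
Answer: 2669177/153 ≈ 17446.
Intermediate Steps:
266*(-179/(-306) + 65) = 266*(-179*(-1/306) + 65) = 266*(179/306 + 65) = 266*(20069/306) = 2669177/153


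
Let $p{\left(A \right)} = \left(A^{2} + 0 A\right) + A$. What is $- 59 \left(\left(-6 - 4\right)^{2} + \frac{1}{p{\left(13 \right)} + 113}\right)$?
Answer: $- \frac{29501}{5} \approx -5900.2$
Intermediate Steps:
$p{\left(A \right)} = A + A^{2}$ ($p{\left(A \right)} = \left(A^{2} + 0\right) + A = A^{2} + A = A + A^{2}$)
$- 59 \left(\left(-6 - 4\right)^{2} + \frac{1}{p{\left(13 \right)} + 113}\right) = - 59 \left(\left(-6 - 4\right)^{2} + \frac{1}{13 \left(1 + 13\right) + 113}\right) = - 59 \left(\left(-10\right)^{2} + \frac{1}{13 \cdot 14 + 113}\right) = - 59 \left(100 + \frac{1}{182 + 113}\right) = - 59 \left(100 + \frac{1}{295}\right) = \left(-59\right) \frac{29501}{295} = - \frac{29501}{5}$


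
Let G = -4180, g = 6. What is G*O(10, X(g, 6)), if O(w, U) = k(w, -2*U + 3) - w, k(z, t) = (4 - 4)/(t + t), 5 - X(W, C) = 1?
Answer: 41800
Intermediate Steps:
X(W, C) = 4 (X(W, C) = 5 - 1*1 = 5 - 1 = 4)
k(z, t) = 0 (k(z, t) = 0/((2*t)) = 0*(1/(2*t)) = 0)
O(w, U) = -w (O(w, U) = 0 - w = -w)
G*O(10, X(g, 6)) = -(-4180)*10 = -4180*(-10) = 41800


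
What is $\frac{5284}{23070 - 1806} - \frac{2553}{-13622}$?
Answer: $\frac{15783205}{36207276} \approx 0.43591$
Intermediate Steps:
$\frac{5284}{23070 - 1806} - \frac{2553}{-13622} = \frac{5284}{23070 - 1806} - - \frac{2553}{13622} = \frac{5284}{21264} + \frac{2553}{13622} = 5284 \cdot \frac{1}{21264} + \frac{2553}{13622} = \frac{1321}{5316} + \frac{2553}{13622} = \frac{15783205}{36207276}$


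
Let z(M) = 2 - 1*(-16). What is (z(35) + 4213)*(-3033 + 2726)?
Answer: -1298917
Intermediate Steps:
z(M) = 18 (z(M) = 2 + 16 = 18)
(z(35) + 4213)*(-3033 + 2726) = (18 + 4213)*(-3033 + 2726) = 4231*(-307) = -1298917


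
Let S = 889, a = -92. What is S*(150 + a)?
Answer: 51562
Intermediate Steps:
S*(150 + a) = 889*(150 - 92) = 889*58 = 51562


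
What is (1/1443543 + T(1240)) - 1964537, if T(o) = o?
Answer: -2834103641270/1443543 ≈ -1.9633e+6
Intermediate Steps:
(1/1443543 + T(1240)) - 1964537 = (1/1443543 + 1240) - 1964537 = 1789993321/1443543 - 1964537 = -2834103641270/1443543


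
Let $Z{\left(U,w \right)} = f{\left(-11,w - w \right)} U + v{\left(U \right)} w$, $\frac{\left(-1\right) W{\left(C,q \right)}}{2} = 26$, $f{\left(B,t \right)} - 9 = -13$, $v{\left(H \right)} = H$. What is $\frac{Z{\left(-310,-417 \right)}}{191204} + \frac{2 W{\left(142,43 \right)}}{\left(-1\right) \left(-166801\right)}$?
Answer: $\frac{10874656647}{15946509202} \approx 0.68195$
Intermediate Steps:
$f{\left(B,t \right)} = -4$ ($f{\left(B,t \right)} = 9 - 13 = -4$)
$W{\left(C,q \right)} = -52$ ($W{\left(C,q \right)} = \left(-2\right) 26 = -52$)
$Z{\left(U,w \right)} = - 4 U + U w$
$\frac{Z{\left(-310,-417 \right)}}{191204} + \frac{2 W{\left(142,43 \right)}}{\left(-1\right) \left(-166801\right)} = \frac{\left(-310\right) \left(-4 - 417\right)}{191204} + \frac{2 \left(-52\right)}{\left(-1\right) \left(-166801\right)} = \left(-310\right) \left(-421\right) \frac{1}{191204} - \frac{104}{166801} = 130510 \cdot \frac{1}{191204} - \frac{104}{166801} = \frac{65255}{95602} - \frac{104}{166801} = \frac{10874656647}{15946509202}$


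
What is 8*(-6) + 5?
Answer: -43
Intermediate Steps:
8*(-6) + 5 = -48 + 5 = -43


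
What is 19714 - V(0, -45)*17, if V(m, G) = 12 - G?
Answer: 18745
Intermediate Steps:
19714 - V(0, -45)*17 = 19714 - (12 - 1*(-45))*17 = 19714 - (12 + 45)*17 = 19714 - 57*17 = 19714 - 1*969 = 19714 - 969 = 18745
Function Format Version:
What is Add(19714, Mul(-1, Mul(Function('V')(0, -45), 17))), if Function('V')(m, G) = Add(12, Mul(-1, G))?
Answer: 18745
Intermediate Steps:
Add(19714, Mul(-1, Mul(Function('V')(0, -45), 17))) = Add(19714, Mul(-1, Mul(Add(12, Mul(-1, -45)), 17))) = Add(19714, Mul(-1, Mul(Add(12, 45), 17))) = Add(19714, Mul(-1, Mul(57, 17))) = Add(19714, Mul(-1, 969)) = Add(19714, -969) = 18745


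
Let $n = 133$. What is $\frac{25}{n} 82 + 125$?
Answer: $\frac{18675}{133} \approx 140.41$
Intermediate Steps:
$\frac{25}{n} 82 + 125 = \frac{25}{133} \cdot 82 + 125 = \frac{2050}{133} + 125 = \frac{18675}{133}$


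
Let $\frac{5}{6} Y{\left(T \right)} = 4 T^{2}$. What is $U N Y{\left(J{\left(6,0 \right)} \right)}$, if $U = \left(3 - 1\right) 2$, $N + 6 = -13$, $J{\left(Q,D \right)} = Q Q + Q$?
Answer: $- \frac{3217536}{5} \approx -6.4351 \cdot 10^{5}$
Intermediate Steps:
$J{\left(Q,D \right)} = Q + Q^{2}$ ($J{\left(Q,D \right)} = Q^{2} + Q = Q + Q^{2}$)
$N = -19$ ($N = -6 - 13 = -19$)
$U = 4$ ($U = 2 \cdot 2 = 4$)
$Y{\left(T \right)} = \frac{24 T^{2}}{5}$ ($Y{\left(T \right)} = \frac{6 \cdot 4 T^{2}}{5} = \frac{24 T^{2}}{5}$)
$U N Y{\left(J{\left(6,0 \right)} \right)} = 4 \left(-19\right) \frac{24 \left(6 \left(1 + 6\right)\right)^{2}}{5} = - 76 \frac{24 \left(6 \cdot 7\right)^{2}}{5} = - 76 \frac{24 \cdot 42^{2}}{5} = - 76 \cdot \frac{24}{5} \cdot 1764 = \left(-76\right) \frac{42336}{5} = - \frac{3217536}{5}$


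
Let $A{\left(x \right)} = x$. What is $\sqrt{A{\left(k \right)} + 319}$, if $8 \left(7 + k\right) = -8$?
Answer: $\sqrt{311} \approx 17.635$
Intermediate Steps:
$k = -8$ ($k = -7 + \frac{1}{8} \left(-8\right) = -7 - 1 = -8$)
$\sqrt{A{\left(k \right)} + 319} = \sqrt{-8 + 319} = \sqrt{311}$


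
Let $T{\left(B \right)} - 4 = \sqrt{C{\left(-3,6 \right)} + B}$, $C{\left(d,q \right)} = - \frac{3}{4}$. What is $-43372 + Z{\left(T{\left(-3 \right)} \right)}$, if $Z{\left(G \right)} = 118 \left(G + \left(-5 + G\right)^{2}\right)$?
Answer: $- \frac{86449}{2} - 59 i \sqrt{15} \approx -43225.0 - 228.51 i$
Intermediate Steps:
$C{\left(d,q \right)} = - \frac{3}{4}$ ($C{\left(d,q \right)} = \left(-3\right) \frac{1}{4} = - \frac{3}{4}$)
$T{\left(B \right)} = 4 + \sqrt{- \frac{3}{4} + B}$
$Z{\left(G \right)} = 118 G + 118 \left(-5 + G\right)^{2}$
$-43372 + Z{\left(T{\left(-3 \right)} \right)} = -43372 + \left(118 \left(4 + \frac{\sqrt{-3 + 4 \left(-3\right)}}{2}\right) + 118 \left(-5 + \left(4 + \frac{\sqrt{-3 + 4 \left(-3\right)}}{2}\right)\right)^{2}\right) = -43372 + \left(118 \left(4 + \frac{\sqrt{-3 - 12}}{2}\right) + 118 \left(-5 + \left(4 + \frac{\sqrt{-3 - 12}}{2}\right)\right)^{2}\right) = -43372 + \left(118 \left(4 + \frac{\sqrt{-15}}{2}\right) + 118 \left(-5 + \left(4 + \frac{\sqrt{-15}}{2}\right)\right)^{2}\right) = -43372 + \left(118 \left(4 + \frac{i \sqrt{15}}{2}\right) + 118 \left(-5 + \left(4 + \frac{i \sqrt{15}}{2}\right)\right)^{2}\right) = -43372 + \left(\left(472 + 59 i \sqrt{15}\right) + 118 \left(-1 + \frac{i \sqrt{15}}{2}\right)^{2}\right) = -43372 + \left(472 + 118 \left(-1 + \frac{i \sqrt{15}}{2}\right)^{2} + 59 i \sqrt{15}\right) = -42900 + 118 \left(-1 + \frac{i \sqrt{15}}{2}\right)^{2} + 59 i \sqrt{15}$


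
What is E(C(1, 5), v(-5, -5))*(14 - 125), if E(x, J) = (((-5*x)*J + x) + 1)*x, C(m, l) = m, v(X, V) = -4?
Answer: -2442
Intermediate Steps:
E(x, J) = x*(1 + x - 5*J*x) (E(x, J) = ((-5*J*x + x) + 1)*x = ((x - 5*J*x) + 1)*x = (1 + x - 5*J*x)*x = x*(1 + x - 5*J*x))
E(C(1, 5), v(-5, -5))*(14 - 125) = (1*(1 + 1 - 5*(-4)*1))*(14 - 125) = (1*(1 + 1 + 20))*(-111) = (1*22)*(-111) = 22*(-111) = -2442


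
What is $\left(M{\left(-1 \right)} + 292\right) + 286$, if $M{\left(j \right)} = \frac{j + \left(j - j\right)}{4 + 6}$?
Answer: $\frac{5779}{10} \approx 577.9$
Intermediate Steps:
$M{\left(j \right)} = \frac{j}{10}$ ($M{\left(j \right)} = \frac{j + 0}{10} = j \frac{1}{10} = \frac{j}{10}$)
$\left(M{\left(-1 \right)} + 292\right) + 286 = \left(\frac{1}{10} \left(-1\right) + 292\right) + 286 = \left(- \frac{1}{10} + 292\right) + 286 = \frac{2919}{10} + 286 = \frac{5779}{10}$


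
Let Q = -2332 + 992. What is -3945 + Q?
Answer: -5285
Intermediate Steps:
Q = -1340
-3945 + Q = -3945 - 1340 = -5285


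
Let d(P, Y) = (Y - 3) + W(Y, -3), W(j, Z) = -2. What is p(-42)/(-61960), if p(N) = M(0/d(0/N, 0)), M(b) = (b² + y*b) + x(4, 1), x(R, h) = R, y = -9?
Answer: -1/15490 ≈ -6.4558e-5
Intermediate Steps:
d(P, Y) = -5 + Y (d(P, Y) = (Y - 3) - 2 = (-3 + Y) - 2 = -5 + Y)
M(b) = 4 + b² - 9*b (M(b) = (b² - 9*b) + 4 = 4 + b² - 9*b)
p(N) = 4 (p(N) = 4 + (0/(-5 + 0))² - 0/(-5 + 0) = 4 + (0/(-5))² - 0/(-5) = 4 + (0*(-⅕))² - 0*(-1)/5 = 4 + 0² - 9*0 = 4 + 0 + 0 = 4)
p(-42)/(-61960) = 4/(-61960) = 4*(-1/61960) = -1/15490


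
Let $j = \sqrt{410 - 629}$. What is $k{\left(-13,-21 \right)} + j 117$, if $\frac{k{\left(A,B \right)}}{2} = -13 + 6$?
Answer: $-14 + 117 i \sqrt{219} \approx -14.0 + 1731.4 i$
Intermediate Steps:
$j = i \sqrt{219}$ ($j = \sqrt{-219} = i \sqrt{219} \approx 14.799 i$)
$k{\left(A,B \right)} = -14$ ($k{\left(A,B \right)} = 2 \left(-13 + 6\right) = 2 \left(-7\right) = -14$)
$k{\left(-13,-21 \right)} + j 117 = -14 + i \sqrt{219} \cdot 117 = -14 + 117 i \sqrt{219}$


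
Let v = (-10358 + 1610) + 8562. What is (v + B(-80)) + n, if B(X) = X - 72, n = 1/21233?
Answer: -7176753/21233 ≈ -338.00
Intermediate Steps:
n = 1/21233 ≈ 4.7097e-5
v = -186 (v = -8748 + 8562 = -186)
B(X) = -72 + X
(v + B(-80)) + n = (-186 + (-72 - 80)) + 1/21233 = (-186 - 152) + 1/21233 = -338 + 1/21233 = -7176753/21233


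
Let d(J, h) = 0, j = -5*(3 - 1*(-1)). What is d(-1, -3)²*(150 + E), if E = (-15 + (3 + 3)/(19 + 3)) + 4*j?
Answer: 0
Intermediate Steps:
j = -20 (j = -5*(3 + 1) = -5*4 = -20)
E = -1042/11 (E = (-15 + (3 + 3)/(19 + 3)) + 4*(-20) = (-15 + 6/22) - 80 = (-15 + 6*(1/22)) - 80 = (-15 + 3/11) - 80 = -162/11 - 80 = -1042/11 ≈ -94.727)
d(-1, -3)²*(150 + E) = 0²*(150 - 1042/11) = 0*(608/11) = 0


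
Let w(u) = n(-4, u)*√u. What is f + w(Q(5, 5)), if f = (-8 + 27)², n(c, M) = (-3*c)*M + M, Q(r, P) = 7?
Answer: 361 + 91*√7 ≈ 601.76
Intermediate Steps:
n(c, M) = M - 3*M*c (n(c, M) = -3*M*c + M = M - 3*M*c)
f = 361 (f = 19² = 361)
w(u) = 13*u^(3/2) (w(u) = (u*(1 - 3*(-4)))*√u = (u*(1 + 12))*√u = (u*13)*√u = (13*u)*√u = 13*u^(3/2))
f + w(Q(5, 5)) = 361 + 13*7^(3/2) = 361 + 13*(7*√7) = 361 + 91*√7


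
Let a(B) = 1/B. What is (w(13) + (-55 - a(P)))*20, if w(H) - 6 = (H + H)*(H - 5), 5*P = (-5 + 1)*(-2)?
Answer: 6335/2 ≈ 3167.5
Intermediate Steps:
P = 8/5 (P = ((-5 + 1)*(-2))/5 = (-4*(-2))/5 = (1/5)*8 = 8/5 ≈ 1.6000)
w(H) = 6 + 2*H*(-5 + H) (w(H) = 6 + (H + H)*(H - 5) = 6 + (2*H)*(-5 + H) = 6 + 2*H*(-5 + H))
(w(13) + (-55 - a(P)))*20 = ((6 - 10*13 + 2*13**2) + (-55 - 1/8/5))*20 = ((6 - 130 + 2*169) + (-55 - 1*5/8))*20 = ((6 - 130 + 338) + (-55 - 5/8))*20 = (214 - 445/8)*20 = (1267/8)*20 = 6335/2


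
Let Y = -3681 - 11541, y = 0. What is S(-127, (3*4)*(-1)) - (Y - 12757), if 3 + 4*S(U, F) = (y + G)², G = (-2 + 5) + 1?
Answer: 111929/4 ≈ 27982.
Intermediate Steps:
G = 4 (G = 3 + 1 = 4)
Y = -15222
S(U, F) = 13/4 (S(U, F) = -¾ + (0 + 4)²/4 = -¾ + (¼)*4² = -¾ + (¼)*16 = -¾ + 4 = 13/4)
S(-127, (3*4)*(-1)) - (Y - 12757) = 13/4 - (-15222 - 12757) = 13/4 - 1*(-27979) = 13/4 + 27979 = 111929/4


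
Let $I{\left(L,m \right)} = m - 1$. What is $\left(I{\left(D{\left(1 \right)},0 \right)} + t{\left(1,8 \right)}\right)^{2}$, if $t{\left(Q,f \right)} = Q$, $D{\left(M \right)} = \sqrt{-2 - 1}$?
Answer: $0$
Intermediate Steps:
$D{\left(M \right)} = i \sqrt{3}$ ($D{\left(M \right)} = \sqrt{-3} = i \sqrt{3}$)
$I{\left(L,m \right)} = -1 + m$ ($I{\left(L,m \right)} = m - 1 = -1 + m$)
$\left(I{\left(D{\left(1 \right)},0 \right)} + t{\left(1,8 \right)}\right)^{2} = \left(\left(-1 + 0\right) + 1\right)^{2} = \left(-1 + 1\right)^{2} = 0^{2} = 0$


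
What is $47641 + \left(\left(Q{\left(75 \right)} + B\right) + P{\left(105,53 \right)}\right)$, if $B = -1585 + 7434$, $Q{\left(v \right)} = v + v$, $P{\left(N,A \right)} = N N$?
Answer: $64665$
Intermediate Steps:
$P{\left(N,A \right)} = N^{2}$
$Q{\left(v \right)} = 2 v$
$B = 5849$
$47641 + \left(\left(Q{\left(75 \right)} + B\right) + P{\left(105,53 \right)}\right) = 47641 + \left(\left(2 \cdot 75 + 5849\right) + 105^{2}\right) = 47641 + \left(\left(150 + 5849\right) + 11025\right) = 47641 + \left(5999 + 11025\right) = 47641 + 17024 = 64665$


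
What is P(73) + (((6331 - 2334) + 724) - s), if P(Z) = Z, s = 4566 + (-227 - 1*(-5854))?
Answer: -5399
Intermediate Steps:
s = 10193 (s = 4566 + (-227 + 5854) = 4566 + 5627 = 10193)
P(73) + (((6331 - 2334) + 724) - s) = 73 + (((6331 - 2334) + 724) - 1*10193) = 73 + ((3997 + 724) - 10193) = 73 + (4721 - 10193) = 73 - 5472 = -5399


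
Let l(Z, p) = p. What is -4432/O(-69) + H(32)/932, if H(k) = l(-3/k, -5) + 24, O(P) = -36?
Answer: 1032827/8388 ≈ 123.13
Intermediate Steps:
H(k) = 19 (H(k) = -5 + 24 = 19)
-4432/O(-69) + H(32)/932 = -4432/(-36) + 19/932 = -4432*(-1/36) + 19*(1/932) = 1108/9 + 19/932 = 1032827/8388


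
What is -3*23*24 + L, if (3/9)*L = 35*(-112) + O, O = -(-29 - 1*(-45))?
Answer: -13464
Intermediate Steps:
O = -16 (O = -(-29 + 45) = -1*16 = -16)
L = -11808 (L = 3*(35*(-112) - 16) = 3*(-3920 - 16) = 3*(-3936) = -11808)
-3*23*24 + L = -3*23*24 - 11808 = -69*24 - 11808 = -1656 - 11808 = -13464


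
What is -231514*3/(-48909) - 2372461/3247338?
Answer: 713125978049/52941351414 ≈ 13.470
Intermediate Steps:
-231514*3/(-48909) - 2372461/3247338 = -694542*(-1/48909) - 2372461*1/3247338 = 231514/16303 - 2372461/3247338 = 713125978049/52941351414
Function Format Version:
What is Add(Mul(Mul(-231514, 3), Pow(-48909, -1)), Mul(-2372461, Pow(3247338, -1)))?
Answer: Rational(713125978049, 52941351414) ≈ 13.470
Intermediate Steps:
Add(Mul(Mul(-231514, 3), Pow(-48909, -1)), Mul(-2372461, Pow(3247338, -1))) = Add(Mul(-694542, Rational(-1, 48909)), Mul(-2372461, Rational(1, 3247338))) = Add(Rational(231514, 16303), Rational(-2372461, 3247338)) = Rational(713125978049, 52941351414)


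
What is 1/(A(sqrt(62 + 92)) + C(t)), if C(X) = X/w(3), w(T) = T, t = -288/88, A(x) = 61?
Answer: 11/659 ≈ 0.016692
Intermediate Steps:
t = -36/11 (t = -288*1/88 = -36/11 ≈ -3.2727)
C(X) = X/3
1/(A(sqrt(62 + 92)) + C(t)) = 1/(61 + (1/3)*(-36/11)) = 1/(61 - 12/11) = 1/(659/11) = 11/659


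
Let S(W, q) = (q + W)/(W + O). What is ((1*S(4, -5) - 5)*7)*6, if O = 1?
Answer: -1092/5 ≈ -218.40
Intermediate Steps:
S(W, q) = (W + q)/(1 + W) (S(W, q) = (q + W)/(W + 1) = (W + q)/(1 + W))
((1*S(4, -5) - 5)*7)*6 = ((1*((4 - 5)/(1 + 4)) - 5)*7)*6 = ((1*(-1/5) - 5)*7)*6 = ((1*((⅕)*(-1)) - 5)*7)*6 = ((1*(-⅕) - 5)*7)*6 = ((-⅕ - 5)*7)*6 = -26/5*7*6 = -182/5*6 = -1092/5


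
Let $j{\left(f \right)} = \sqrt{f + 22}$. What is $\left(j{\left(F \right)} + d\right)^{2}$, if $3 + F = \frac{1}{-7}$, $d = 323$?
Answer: $\frac{730435}{7} + \frac{1292 \sqrt{231}}{7} \approx 1.0715 \cdot 10^{5}$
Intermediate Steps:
$F = - \frac{22}{7}$ ($F = -3 + \frac{1}{-7} = -3 - \frac{1}{7} = - \frac{22}{7} \approx -3.1429$)
$j{\left(f \right)} = \sqrt{22 + f}$
$\left(j{\left(F \right)} + d\right)^{2} = \left(\sqrt{22 - \frac{22}{7}} + 323\right)^{2} = \left(\sqrt{\frac{132}{7}} + 323\right)^{2} = \left(\frac{2 \sqrt{231}}{7} + 323\right)^{2} = \left(323 + \frac{2 \sqrt{231}}{7}\right)^{2}$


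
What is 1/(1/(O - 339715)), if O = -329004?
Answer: -668719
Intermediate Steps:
1/(1/(O - 339715)) = 1/(1/(-329004 - 339715)) = 1/(1/(-668719)) = 1/(-1/668719) = -668719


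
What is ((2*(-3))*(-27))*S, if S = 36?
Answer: 5832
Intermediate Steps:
((2*(-3))*(-27))*S = ((2*(-3))*(-27))*36 = -6*(-27)*36 = 162*36 = 5832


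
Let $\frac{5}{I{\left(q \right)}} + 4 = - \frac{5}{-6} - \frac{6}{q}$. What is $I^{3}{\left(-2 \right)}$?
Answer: $-27000$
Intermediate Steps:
$I{\left(q \right)} = \frac{5}{- \frac{19}{6} - \frac{6}{q}}$ ($I{\left(q \right)} = \frac{5}{-4 - \left(- \frac{5}{6} + \frac{6}{q}\right)} = \frac{5}{-4 + \left(\frac{5}{6} - \frac{6}{q}\right)} = \frac{5}{- \frac{19}{6} - \frac{6}{q}}$)
$I^{3}{\left(-2 \right)} = \left(\left(-30\right) \left(-2\right) \frac{1}{36 + 19 \left(-2\right)}\right)^{3} = \left(\left(-30\right) \left(-2\right) \frac{1}{36 - 38}\right)^{3} = \left(\left(-30\right) \left(-2\right) \frac{1}{-2}\right)^{3} = \left(\left(-30\right) \left(-2\right) \left(- \frac{1}{2}\right)\right)^{3} = \left(-30\right)^{3} = -27000$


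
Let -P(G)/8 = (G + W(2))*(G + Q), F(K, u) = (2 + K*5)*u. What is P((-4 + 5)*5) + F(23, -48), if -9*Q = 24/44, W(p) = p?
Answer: -194456/33 ≈ -5892.6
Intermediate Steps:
Q = -2/33 (Q = -8/(3*44) = -⅑*6/11 = -2/33 ≈ -0.060606)
F(K, u) = u*(2 + 5*K) (F(K, u) = (2 + 5*K)*u = u*(2 + 5*K))
P(G) = -8*(2 + G)*(-2/33 + G) (P(G) = -8*(G + 2)*(G - 2/33) = -8*(2 + G)*(-2/33 + G))
P((-4 + 5)*5) + F(23, -48) = (32/33 - 8*25*(-4 + 5)² - 512*(-4 + 5)*5/33) - 48*(2 + 5*23) = (32/33 - 8*(1*5)² - 512*5/33) - 48*(2 + 115) = (32/33 - 8*5² - 512/33*5) - 48*117 = (32/33 - 8*25 - 2560/33) - 5616 = (32/33 - 200 - 2560/33) - 5616 = -9128/33 - 5616 = -194456/33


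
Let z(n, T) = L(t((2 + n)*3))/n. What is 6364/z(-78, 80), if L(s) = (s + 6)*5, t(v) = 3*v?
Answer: 82732/565 ≈ 146.43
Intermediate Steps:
L(s) = 30 + 5*s (L(s) = (6 + s)*5 = 30 + 5*s)
z(n, T) = (120 + 45*n)/n (z(n, T) = (30 + 5*(3*((2 + n)*3)))/n = (30 + 5*(3*(6 + 3*n)))/n = (30 + 5*(18 + 9*n))/n = (30 + (90 + 45*n))/n = (120 + 45*n)/n)
6364/z(-78, 80) = 6364/(45 + 120/(-78)) = 6364/(45 + 120*(-1/78)) = 6364/(45 - 20/13) = 6364/(565/13) = 6364*(13/565) = 82732/565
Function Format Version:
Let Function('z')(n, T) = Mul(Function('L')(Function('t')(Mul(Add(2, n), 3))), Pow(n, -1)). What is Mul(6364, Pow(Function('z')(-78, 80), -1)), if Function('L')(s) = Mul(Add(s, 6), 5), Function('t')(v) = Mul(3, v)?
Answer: Rational(82732, 565) ≈ 146.43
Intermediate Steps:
Function('L')(s) = Add(30, Mul(5, s)) (Function('L')(s) = Mul(Add(6, s), 5) = Add(30, Mul(5, s)))
Function('z')(n, T) = Mul(Pow(n, -1), Add(120, Mul(45, n))) (Function('z')(n, T) = Mul(Add(30, Mul(5, Mul(3, Mul(Add(2, n), 3)))), Pow(n, -1)) = Mul(Add(30, Mul(5, Mul(3, Add(6, Mul(3, n))))), Pow(n, -1)) = Mul(Add(30, Mul(5, Add(18, Mul(9, n)))), Pow(n, -1)) = Mul(Add(30, Add(90, Mul(45, n))), Pow(n, -1)) = Mul(Add(120, Mul(45, n)), Pow(n, -1)) = Mul(Pow(n, -1), Add(120, Mul(45, n))))
Mul(6364, Pow(Function('z')(-78, 80), -1)) = Mul(6364, Pow(Add(45, Mul(120, Pow(-78, -1))), -1)) = Mul(6364, Pow(Add(45, Mul(120, Rational(-1, 78))), -1)) = Mul(6364, Pow(Add(45, Rational(-20, 13)), -1)) = Mul(6364, Pow(Rational(565, 13), -1)) = Mul(6364, Rational(13, 565)) = Rational(82732, 565)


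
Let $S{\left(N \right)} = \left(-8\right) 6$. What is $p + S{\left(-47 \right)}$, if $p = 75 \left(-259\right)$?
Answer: $-19473$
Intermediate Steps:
$S{\left(N \right)} = -48$
$p = -19425$
$p + S{\left(-47 \right)} = -19425 - 48 = -19473$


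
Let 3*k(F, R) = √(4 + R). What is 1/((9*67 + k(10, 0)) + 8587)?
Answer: 3/27572 ≈ 0.00010881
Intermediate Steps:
k(F, R) = √(4 + R)/3
1/((9*67 + k(10, 0)) + 8587) = 1/((9*67 + √(4 + 0)/3) + 8587) = 1/((603 + √4/3) + 8587) = 1/((603 + (⅓)*2) + 8587) = 1/((603 + ⅔) + 8587) = 1/(1811/3 + 8587) = 1/(27572/3) = 3/27572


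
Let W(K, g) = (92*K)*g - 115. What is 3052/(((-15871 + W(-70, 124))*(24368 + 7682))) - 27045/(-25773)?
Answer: 58836840117442/56069589546575 ≈ 1.0494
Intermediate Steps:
W(K, g) = -115 + 92*K*g (W(K, g) = 92*K*g - 115 = -115 + 92*K*g)
3052/(((-15871 + W(-70, 124))*(24368 + 7682))) - 27045/(-25773) = 3052/(((-15871 + (-115 + 92*(-70)*124))*(24368 + 7682))) - 27045/(-25773) = 3052/(((-15871 + (-115 - 798560))*32050)) - 27045*(-1/25773) = 3052/(((-15871 - 798675)*32050)) + 9015/8591 = 3052/((-814546*32050)) + 9015/8591 = 3052/(-26106199300) + 9015/8591 = 3052*(-1/26106199300) + 9015/8591 = -763/6526549825 + 9015/8591 = 58836840117442/56069589546575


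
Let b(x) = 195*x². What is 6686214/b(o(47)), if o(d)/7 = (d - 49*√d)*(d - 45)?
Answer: 340996914/207376824655 + 1114369*√47/16928720380 ≈ 0.0020956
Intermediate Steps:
o(d) = 7*(-45 + d)*(d - 49*√d) (o(d) = 7*((d - 49*√d)*(d - 45)) = 7*((d - 49*√d)*(-45 + d)) = 7*((-45 + d)*(d - 49*√d)) = 7*(-45 + d)*(d - 49*√d))
6686214/b(o(47)) = 6686214/((195*(-16121*√47 - 315*47 + 7*47² + 15435*√47)²)) = 6686214/((195*(-16121*√47 - 14805 + 7*2209 + 15435*√47)²)) = 6686214/((195*(-16121*√47 - 14805 + 15463 + 15435*√47)²)) = 6686214/((195*(658 - 686*√47)²)) = 6686214*(1/(195*(658 - 686*√47)²)) = 2228738/(65*(658 - 686*√47)²)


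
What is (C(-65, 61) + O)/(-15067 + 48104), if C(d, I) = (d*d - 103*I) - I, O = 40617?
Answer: 38498/33037 ≈ 1.1653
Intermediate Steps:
C(d, I) = d² - 104*I (C(d, I) = (d² - 103*I) - I = d² - 104*I)
(C(-65, 61) + O)/(-15067 + 48104) = (((-65)² - 104*61) + 40617)/(-15067 + 48104) = ((4225 - 6344) + 40617)/33037 = (-2119 + 40617)*(1/33037) = 38498*(1/33037) = 38498/33037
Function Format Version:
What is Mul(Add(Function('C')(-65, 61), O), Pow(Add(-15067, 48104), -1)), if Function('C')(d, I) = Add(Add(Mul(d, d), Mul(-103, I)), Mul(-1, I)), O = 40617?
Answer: Rational(38498, 33037) ≈ 1.1653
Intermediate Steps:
Function('C')(d, I) = Add(Pow(d, 2), Mul(-104, I)) (Function('C')(d, I) = Add(Add(Pow(d, 2), Mul(-103, I)), Mul(-1, I)) = Add(Pow(d, 2), Mul(-104, I)))
Mul(Add(Function('C')(-65, 61), O), Pow(Add(-15067, 48104), -1)) = Mul(Add(Add(Pow(-65, 2), Mul(-104, 61)), 40617), Pow(Add(-15067, 48104), -1)) = Mul(Add(Add(4225, -6344), 40617), Pow(33037, -1)) = Mul(Add(-2119, 40617), Rational(1, 33037)) = Mul(38498, Rational(1, 33037)) = Rational(38498, 33037)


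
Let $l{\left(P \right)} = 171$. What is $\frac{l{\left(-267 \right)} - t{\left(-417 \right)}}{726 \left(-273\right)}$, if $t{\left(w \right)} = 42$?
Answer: $- \frac{43}{66066} \approx -0.00065086$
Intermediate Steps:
$\frac{l{\left(-267 \right)} - t{\left(-417 \right)}}{726 \left(-273\right)} = \frac{171 - 42}{726 \left(-273\right)} = \frac{171 - 42}{-198198} = 129 \left(- \frac{1}{198198}\right) = - \frac{43}{66066}$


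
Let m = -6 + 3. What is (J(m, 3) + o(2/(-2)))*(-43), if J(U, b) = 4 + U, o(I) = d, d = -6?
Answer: 215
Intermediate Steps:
o(I) = -6
m = -3
(J(m, 3) + o(2/(-2)))*(-43) = ((4 - 3) - 6)*(-43) = (1 - 6)*(-43) = -5*(-43) = 215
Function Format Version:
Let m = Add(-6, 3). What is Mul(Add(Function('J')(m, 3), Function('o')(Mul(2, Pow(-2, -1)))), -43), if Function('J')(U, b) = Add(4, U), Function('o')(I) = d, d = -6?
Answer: 215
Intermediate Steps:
Function('o')(I) = -6
m = -3
Mul(Add(Function('J')(m, 3), Function('o')(Mul(2, Pow(-2, -1)))), -43) = Mul(Add(Add(4, -3), -6), -43) = Mul(Add(1, -6), -43) = Mul(-5, -43) = 215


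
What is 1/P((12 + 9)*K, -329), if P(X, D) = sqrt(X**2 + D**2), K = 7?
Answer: sqrt(106)/3710 ≈ 0.0027751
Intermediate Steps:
P(X, D) = sqrt(D**2 + X**2)
1/P((12 + 9)*K, -329) = 1/(sqrt((-329)**2 + ((12 + 9)*7)**2)) = 1/(sqrt(108241 + (21*7)**2)) = 1/(sqrt(108241 + 147**2)) = 1/(sqrt(108241 + 21609)) = 1/(sqrt(129850)) = 1/(35*sqrt(106)) = sqrt(106)/3710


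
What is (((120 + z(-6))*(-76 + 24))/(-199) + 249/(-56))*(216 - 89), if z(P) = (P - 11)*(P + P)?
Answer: 113529999/11144 ≈ 10188.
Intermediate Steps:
z(P) = 2*P*(-11 + P) (z(P) = (-11 + P)*(2*P) = 2*P*(-11 + P))
(((120 + z(-6))*(-76 + 24))/(-199) + 249/(-56))*(216 - 89) = (((120 + 2*(-6)*(-11 - 6))*(-76 + 24))/(-199) + 249/(-56))*(216 - 89) = (((120 + 2*(-6)*(-17))*(-52))*(-1/199) + 249*(-1/56))*127 = (((120 + 204)*(-52))*(-1/199) - 249/56)*127 = ((324*(-52))*(-1/199) - 249/56)*127 = (-16848*(-1/199) - 249/56)*127 = (16848/199 - 249/56)*127 = (893937/11144)*127 = 113529999/11144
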